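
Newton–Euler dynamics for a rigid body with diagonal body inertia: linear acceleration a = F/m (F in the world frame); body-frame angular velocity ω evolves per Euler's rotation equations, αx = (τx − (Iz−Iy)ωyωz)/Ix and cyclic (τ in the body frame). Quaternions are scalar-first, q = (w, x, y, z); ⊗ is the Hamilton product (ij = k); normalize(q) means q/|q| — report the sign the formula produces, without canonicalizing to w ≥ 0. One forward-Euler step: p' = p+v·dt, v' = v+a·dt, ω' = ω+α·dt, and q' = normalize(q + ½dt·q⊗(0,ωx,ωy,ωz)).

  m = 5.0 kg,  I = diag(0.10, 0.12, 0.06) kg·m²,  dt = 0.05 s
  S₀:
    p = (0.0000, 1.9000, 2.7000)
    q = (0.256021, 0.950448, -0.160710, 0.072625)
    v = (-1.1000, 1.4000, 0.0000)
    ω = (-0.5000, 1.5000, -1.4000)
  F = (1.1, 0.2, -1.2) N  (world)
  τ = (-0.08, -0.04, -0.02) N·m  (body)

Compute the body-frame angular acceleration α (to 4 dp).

α = (-2.0600, -0.5667, -0.0833)

ω×(Iω) gyroscopic = (0.1260, 0.0280, -0.0150)
α = I⁻¹(τ − ω×Iω) = (-2.0600, -0.5667, -0.0833)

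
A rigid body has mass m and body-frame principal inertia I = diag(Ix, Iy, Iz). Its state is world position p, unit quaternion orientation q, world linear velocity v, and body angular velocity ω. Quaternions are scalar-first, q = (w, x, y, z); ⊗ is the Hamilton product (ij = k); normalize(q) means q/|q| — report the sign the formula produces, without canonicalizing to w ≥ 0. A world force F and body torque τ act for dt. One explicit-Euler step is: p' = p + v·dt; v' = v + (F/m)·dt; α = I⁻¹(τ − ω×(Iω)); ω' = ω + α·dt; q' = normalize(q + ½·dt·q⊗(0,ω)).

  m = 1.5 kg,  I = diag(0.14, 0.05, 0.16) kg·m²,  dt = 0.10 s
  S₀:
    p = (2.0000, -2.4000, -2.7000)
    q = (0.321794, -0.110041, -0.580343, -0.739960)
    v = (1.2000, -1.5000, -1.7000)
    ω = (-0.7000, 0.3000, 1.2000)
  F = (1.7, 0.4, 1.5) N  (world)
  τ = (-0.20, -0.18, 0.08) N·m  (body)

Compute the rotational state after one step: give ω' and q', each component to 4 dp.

α = I⁻¹(τ − ω×Iω) = (-1.7114, -3.9360, 0.3819)
ω' = ω + α·dt = (-0.8711, -0.0936, 1.2382)
q⊗(0,ω) = (0.9850262, -0.6996794, 0.7465594, -0.0530996)
q + ½dt·q⊗(0,ω), renormalized = (0.3701, -0.1447, -0.5416, -0.7407)

ω' = (-0.8711, -0.0936, 1.2382)
q' = (0.3701, -0.1447, -0.5416, -0.7407)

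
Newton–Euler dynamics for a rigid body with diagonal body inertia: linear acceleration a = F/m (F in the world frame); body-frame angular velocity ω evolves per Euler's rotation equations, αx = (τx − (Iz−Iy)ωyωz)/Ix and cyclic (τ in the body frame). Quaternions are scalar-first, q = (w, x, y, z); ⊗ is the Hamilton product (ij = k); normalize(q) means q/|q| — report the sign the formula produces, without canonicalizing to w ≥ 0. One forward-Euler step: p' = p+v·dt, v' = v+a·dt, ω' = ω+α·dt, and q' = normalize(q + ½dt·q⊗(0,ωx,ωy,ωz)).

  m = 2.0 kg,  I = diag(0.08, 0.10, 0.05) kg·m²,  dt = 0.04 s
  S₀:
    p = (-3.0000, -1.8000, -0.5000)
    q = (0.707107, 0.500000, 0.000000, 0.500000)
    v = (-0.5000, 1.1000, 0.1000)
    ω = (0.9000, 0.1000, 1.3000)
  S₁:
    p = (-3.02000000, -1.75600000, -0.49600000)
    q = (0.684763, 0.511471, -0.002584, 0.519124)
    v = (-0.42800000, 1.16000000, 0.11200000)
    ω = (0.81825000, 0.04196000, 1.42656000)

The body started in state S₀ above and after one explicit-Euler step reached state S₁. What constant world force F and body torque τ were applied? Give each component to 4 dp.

F = (3.6000, 3.0000, 0.6000)
τ = (-0.1700, -0.1100, 0.1600)

v₁ − v₀ = (0.07200000, 0.06000000, 0.01200000)
F = m·Δv/dt = (3.6000, 3.0000, 0.6000)
Δω = ω₁−ω₀ = (-0.08175000, -0.05804000, 0.12656000)
τ = I·(Δω/dt) + ω₀×(Iω₀) = (-0.1700, -0.1100, 0.1600)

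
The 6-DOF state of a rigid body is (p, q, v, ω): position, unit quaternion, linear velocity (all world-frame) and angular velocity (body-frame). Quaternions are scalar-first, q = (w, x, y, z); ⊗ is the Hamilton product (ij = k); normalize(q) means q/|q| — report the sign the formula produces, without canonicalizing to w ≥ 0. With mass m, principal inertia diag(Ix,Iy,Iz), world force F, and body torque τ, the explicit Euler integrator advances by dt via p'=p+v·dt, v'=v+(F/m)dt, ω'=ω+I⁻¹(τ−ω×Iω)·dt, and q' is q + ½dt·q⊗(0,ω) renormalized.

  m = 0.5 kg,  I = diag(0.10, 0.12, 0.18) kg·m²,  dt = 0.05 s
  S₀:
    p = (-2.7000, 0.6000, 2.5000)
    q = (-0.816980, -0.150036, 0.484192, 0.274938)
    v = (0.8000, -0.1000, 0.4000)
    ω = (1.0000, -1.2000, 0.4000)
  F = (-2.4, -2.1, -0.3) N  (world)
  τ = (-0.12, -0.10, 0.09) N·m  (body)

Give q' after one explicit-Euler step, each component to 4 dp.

2q̇ = q⊗(0,ω) = (0.6210912, -0.2933776, 1.3153284, -0.6309408)
q + ½dt·q⊗(0,ω), renormalized = (-0.8008, -0.1572, 0.5167, 0.2590)

q' = (-0.8008, -0.1572, 0.5167, 0.2590)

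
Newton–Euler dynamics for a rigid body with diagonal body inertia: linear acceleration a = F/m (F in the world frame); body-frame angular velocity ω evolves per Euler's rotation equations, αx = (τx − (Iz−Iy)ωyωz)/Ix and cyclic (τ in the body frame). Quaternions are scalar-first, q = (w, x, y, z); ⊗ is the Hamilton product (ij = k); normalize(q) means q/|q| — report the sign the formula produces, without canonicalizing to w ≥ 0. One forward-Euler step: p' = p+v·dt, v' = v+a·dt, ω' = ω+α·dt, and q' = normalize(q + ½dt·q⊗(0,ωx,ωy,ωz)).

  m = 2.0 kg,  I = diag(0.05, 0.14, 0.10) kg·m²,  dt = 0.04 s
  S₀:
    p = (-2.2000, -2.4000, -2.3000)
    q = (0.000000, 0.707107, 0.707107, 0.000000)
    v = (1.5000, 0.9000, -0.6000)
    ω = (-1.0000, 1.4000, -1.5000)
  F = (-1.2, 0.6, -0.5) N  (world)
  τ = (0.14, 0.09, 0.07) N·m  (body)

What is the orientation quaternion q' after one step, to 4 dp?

q' = (-0.0057, 0.6852, 0.7276, 0.0339)

2q̇ = q⊗(0,ω) = (-0.2828428, -1.0606605, 1.0606605, 1.6970568)
q + ½dt·q⊗(0,ω), renormalized = (-0.0057, 0.6852, 0.7276, 0.0339)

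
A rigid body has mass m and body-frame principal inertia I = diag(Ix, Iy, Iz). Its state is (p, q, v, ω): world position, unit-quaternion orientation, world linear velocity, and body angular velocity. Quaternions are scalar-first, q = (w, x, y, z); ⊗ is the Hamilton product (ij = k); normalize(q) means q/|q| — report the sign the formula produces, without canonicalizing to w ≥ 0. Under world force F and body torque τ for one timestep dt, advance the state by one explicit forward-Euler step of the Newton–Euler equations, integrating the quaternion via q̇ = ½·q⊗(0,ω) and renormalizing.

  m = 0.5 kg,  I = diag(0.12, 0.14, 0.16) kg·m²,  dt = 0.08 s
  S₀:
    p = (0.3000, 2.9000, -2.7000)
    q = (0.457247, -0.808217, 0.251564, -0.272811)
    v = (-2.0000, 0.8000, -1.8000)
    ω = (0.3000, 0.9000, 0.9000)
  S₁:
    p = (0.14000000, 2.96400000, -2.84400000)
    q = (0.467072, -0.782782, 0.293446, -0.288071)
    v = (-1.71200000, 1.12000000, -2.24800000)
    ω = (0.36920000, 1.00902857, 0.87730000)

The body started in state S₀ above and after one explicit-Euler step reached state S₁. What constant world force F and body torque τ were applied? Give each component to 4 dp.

F = (1.8000, 2.0000, -2.8000)
τ = (0.1200, 0.1800, -0.0400)

ω₁ − ω₀ = (0.06920000, 0.10902857, -0.02270000)
gyro term ω₀×Iω₀ = (0.0162, -0.0108, 0.0054)
I·α + gyro = (0.1200, 0.1800, -0.0400)
velocity change Δv = (0.28800000, 0.32000000, -0.44800000)
m·(v₁−v₀)/dt = (1.8000, 2.0000, -2.8000)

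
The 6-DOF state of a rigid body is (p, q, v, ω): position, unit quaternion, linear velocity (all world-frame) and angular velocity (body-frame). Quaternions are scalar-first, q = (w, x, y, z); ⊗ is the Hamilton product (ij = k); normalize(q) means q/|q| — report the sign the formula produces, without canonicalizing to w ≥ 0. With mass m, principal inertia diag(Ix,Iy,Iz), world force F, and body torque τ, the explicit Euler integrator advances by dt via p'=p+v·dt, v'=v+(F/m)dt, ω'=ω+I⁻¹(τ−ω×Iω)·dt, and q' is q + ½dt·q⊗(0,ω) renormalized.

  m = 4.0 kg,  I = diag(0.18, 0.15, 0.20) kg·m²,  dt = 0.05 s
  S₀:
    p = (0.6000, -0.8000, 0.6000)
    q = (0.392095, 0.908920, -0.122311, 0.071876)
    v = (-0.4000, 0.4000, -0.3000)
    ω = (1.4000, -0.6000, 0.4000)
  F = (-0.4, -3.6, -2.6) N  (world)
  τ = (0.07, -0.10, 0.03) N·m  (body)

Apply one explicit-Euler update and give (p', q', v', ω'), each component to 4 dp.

a = F/m = (-0.1000, -0.9000, -0.6500)
new position p' = (0.5800, -0.7800, 0.5850)
new velocity v' = (-0.4050, 0.3550, -0.3325)
α = I⁻¹(τ − ω×Iω) = (0.4556, -0.5920, 0.0240)
new body rate ω' = (1.4228, -0.6296, 0.4012)
q⊗(0,ω) = (-1.3746250, 0.5431342, -0.4981986, -0.2172786)
q + ½dt·q⊗(0,ω), renormalized = (0.3575, 0.9218, -0.1347, 0.0664)

p' = (0.5800, -0.7800, 0.5850)
q' = (0.3575, 0.9218, -0.1347, 0.0664)
v' = (-0.4050, 0.3550, -0.3325)
ω' = (1.4228, -0.6296, 0.4012)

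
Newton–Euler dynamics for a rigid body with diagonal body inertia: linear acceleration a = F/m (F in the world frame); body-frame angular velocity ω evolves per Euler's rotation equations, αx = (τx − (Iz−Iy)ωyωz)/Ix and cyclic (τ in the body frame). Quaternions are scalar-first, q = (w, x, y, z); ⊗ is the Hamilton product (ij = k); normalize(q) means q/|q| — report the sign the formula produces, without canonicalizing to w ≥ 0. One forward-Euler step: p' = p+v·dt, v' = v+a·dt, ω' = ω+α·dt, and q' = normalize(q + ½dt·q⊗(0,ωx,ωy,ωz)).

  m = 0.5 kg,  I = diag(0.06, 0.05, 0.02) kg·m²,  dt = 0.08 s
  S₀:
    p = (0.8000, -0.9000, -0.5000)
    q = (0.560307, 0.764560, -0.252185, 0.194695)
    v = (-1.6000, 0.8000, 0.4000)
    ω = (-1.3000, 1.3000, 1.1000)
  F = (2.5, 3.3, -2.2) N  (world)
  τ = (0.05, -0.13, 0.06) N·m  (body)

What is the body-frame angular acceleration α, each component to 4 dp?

α = (1.5483, -1.4560, 2.1550)

precession coupling ω×(Iω) = (-0.0429, -0.0572, 0.0169)
α = I⁻¹(τ − ω×Iω) = (1.5483, -1.4560, 2.1550)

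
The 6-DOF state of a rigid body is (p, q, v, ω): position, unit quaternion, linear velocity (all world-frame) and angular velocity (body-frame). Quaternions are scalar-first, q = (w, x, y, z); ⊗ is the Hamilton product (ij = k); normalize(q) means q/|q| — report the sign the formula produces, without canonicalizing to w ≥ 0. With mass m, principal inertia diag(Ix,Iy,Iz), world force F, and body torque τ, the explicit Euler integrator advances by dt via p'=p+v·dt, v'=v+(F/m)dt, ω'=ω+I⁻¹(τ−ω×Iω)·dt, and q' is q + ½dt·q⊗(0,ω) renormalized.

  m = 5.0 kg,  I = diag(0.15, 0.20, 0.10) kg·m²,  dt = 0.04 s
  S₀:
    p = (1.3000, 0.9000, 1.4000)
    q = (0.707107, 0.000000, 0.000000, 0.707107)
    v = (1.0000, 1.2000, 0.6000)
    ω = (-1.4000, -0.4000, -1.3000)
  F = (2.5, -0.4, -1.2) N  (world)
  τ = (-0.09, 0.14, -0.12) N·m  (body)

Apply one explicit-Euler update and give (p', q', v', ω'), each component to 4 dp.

p' = (1.3400, 0.9480, 1.4240)
q' = (0.7249, -0.0141, -0.0254, 0.6882)
v' = (1.0200, 1.1968, 0.5904)
ω' = (-1.4101, -0.3902, -1.3592)

p' = p + v·dt = (1.3400, 0.9480, 1.4240)
new velocity v' = (1.0200, 1.1968, 0.5904)
gyro term ω×Iω = (-0.0520, 0.0910, 0.0280)
(τ − ω×Iω)/I = (-0.2533, 0.2450, -1.4800)
new body rate ω' = (-1.4101, -0.3902, -1.3592)
Hamilton product q⊗(0,ω) = (0.9192391, -0.7071070, -1.2727926, -0.9192391)
q + ½dt·q⊗(0,ω), renormalized = (0.7249, -0.0141, -0.0254, 0.6882)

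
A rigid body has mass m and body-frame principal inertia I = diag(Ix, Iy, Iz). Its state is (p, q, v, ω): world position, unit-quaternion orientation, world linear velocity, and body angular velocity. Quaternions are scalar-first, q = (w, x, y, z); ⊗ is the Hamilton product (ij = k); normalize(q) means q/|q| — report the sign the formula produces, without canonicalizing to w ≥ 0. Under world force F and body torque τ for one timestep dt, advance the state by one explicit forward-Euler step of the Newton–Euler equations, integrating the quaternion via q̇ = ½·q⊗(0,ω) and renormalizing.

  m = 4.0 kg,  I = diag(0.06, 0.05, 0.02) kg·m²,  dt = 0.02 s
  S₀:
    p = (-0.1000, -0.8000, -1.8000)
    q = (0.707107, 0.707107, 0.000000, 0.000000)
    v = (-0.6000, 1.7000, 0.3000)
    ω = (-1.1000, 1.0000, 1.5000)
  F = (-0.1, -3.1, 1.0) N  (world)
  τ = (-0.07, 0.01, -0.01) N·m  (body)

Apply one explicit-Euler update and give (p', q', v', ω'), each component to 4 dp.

p' = (-0.1120, -0.7660, -1.7940)
q' = (0.7147, 0.6992, -0.0035, 0.0177)
v' = (-0.6005, 1.6845, 0.3050)
ω' = (-1.1083, 1.0304, 1.4790)

gyro term ω×Iω = (-0.0450, -0.0660, 0.0110)
(τ − ω×Iω)/I = (-0.4167, 1.5200, -1.0500)
new body rate ω' = (-1.1083, 1.0304, 1.4790)
2q̇ = q⊗(0,ω) = (0.7778177, -0.7778177, -0.3535535, 1.7677675)
updated quaternion q' = (0.7147, 0.6992, -0.0035, 0.0177)
new position p' = (-0.1120, -0.7660, -1.7940)
v + (F/m)dt = (-0.6005, 1.6845, 0.3050)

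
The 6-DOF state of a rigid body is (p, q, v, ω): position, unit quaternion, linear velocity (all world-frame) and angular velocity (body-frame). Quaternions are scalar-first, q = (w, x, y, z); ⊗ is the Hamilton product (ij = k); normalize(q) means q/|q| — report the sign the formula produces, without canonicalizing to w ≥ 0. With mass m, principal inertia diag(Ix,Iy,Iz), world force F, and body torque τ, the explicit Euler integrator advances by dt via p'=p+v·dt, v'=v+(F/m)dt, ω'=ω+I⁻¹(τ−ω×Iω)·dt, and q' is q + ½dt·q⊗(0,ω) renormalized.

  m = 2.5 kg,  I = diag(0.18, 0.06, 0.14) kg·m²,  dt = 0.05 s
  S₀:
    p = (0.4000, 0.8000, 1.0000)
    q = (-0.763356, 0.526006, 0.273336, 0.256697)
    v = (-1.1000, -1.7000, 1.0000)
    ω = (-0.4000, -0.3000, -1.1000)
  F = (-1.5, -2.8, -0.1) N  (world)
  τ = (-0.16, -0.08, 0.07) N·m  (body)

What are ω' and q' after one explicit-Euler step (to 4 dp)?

ω' = (-0.4518, -0.3813, -1.0699)
q' = (-0.7486, 0.5278, 0.2908, 0.2764)

precession coupling ω×(Iω) = (0.0264, 0.0176, -0.0144)
α = I⁻¹(τ − ω×Iω) = (-1.0356, -1.6267, 0.6029)
new body rate ω' = (-0.4518, -0.3813, -1.0699)
Hamilton product q⊗(0,ω) = (0.5747699, 0.0816819, 0.7049346, 0.7912242)
q' = normalize(q + ½dt·q⊗(0,ω)) = (-0.7486, 0.5278, 0.2908, 0.2764)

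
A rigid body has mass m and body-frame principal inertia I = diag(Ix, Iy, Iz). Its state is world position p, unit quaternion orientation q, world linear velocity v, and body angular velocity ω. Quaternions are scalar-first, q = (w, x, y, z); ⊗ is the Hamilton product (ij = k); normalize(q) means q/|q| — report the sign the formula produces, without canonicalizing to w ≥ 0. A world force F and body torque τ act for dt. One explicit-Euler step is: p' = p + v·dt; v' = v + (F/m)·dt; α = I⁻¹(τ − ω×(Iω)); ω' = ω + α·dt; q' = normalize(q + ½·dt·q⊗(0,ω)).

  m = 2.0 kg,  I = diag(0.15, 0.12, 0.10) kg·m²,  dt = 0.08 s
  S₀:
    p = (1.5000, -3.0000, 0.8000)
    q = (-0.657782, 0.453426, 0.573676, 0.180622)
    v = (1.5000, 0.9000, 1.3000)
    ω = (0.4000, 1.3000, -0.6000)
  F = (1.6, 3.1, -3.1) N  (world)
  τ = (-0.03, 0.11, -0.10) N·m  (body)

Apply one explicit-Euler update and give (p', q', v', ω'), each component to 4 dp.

new position p' = (1.6200, -2.9280, 0.9040)
v + (F/m)dt = (1.5640, 1.0240, 1.1760)
ω×(Iω) gyroscopic = (0.0156, -0.0120, -0.0156)
angular accel α = (-0.3040, 1.0167, -0.8440)
new body rate ω' = (0.3757, 1.3813, -0.6675)
2q̇ = q⊗(0,ω) = (-0.8187760, -0.8421270, -0.5108122, 0.7546526)
q + ½dt·q⊗(0,ω), renormalized = (-0.6893, 0.4190, 0.5523, 0.2104)

p' = (1.6200, -2.9280, 0.9040)
q' = (-0.6893, 0.4190, 0.5523, 0.2104)
v' = (1.5640, 1.0240, 1.1760)
ω' = (0.3757, 1.3813, -0.6675)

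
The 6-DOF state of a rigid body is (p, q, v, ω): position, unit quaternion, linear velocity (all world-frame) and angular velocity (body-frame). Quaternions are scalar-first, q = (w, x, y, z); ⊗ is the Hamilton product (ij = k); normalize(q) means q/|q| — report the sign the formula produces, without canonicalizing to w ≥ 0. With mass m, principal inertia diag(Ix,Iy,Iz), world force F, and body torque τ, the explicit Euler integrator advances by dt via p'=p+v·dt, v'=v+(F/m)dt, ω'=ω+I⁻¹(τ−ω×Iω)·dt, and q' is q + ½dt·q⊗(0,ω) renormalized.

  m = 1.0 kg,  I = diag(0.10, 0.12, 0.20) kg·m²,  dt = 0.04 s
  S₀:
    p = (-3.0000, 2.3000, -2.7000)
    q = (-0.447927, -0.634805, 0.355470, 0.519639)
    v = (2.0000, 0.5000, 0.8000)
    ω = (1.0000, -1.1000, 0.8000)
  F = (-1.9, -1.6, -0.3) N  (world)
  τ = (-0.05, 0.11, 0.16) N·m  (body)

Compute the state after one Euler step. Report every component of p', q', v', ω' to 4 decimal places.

p' = (-2.9200, 2.3200, -2.6680)
q' = (-0.4355, -0.6263, 0.3857, 0.5190)
v' = (1.9240, 0.4360, 0.7880)
ω' = (1.0082, -1.0367, 0.8364)

p' = p + v·dt = (-2.9200, 2.3200, -2.6680)
v + (F/m)dt = (1.9240, 0.4360, 0.7880)
α = I⁻¹(τ − ω×Iω) = (0.2040, 1.5833, 0.9100)
ω + α·dt = (1.0082, -1.0367, 0.8364)
2q̇ = q⊗(0,ω) = (0.6101108, 0.4080519, 1.5202027, -0.0155261)
q' = normalize(q + ½dt·q⊗(0,ω)) = (-0.4355, -0.6263, 0.3857, 0.5190)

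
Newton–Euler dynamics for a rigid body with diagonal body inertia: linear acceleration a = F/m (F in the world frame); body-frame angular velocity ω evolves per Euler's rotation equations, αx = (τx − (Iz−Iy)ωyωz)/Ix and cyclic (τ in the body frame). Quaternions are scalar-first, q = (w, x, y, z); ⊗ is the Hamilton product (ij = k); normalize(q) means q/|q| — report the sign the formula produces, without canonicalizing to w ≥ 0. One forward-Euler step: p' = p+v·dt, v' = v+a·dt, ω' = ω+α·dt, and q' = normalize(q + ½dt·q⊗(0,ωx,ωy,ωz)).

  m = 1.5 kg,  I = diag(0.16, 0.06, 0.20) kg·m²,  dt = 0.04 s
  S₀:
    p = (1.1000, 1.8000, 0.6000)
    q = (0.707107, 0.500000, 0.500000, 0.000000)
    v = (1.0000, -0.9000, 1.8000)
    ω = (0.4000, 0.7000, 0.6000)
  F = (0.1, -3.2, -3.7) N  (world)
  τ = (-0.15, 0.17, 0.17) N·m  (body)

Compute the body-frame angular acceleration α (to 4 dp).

α = (-1.3050, 2.9933, 0.9900)

precession coupling ω×(Iω) = (0.0588, -0.0096, -0.0280)
(τ − ω×Iω)/I = (-1.3050, 2.9933, 0.9900)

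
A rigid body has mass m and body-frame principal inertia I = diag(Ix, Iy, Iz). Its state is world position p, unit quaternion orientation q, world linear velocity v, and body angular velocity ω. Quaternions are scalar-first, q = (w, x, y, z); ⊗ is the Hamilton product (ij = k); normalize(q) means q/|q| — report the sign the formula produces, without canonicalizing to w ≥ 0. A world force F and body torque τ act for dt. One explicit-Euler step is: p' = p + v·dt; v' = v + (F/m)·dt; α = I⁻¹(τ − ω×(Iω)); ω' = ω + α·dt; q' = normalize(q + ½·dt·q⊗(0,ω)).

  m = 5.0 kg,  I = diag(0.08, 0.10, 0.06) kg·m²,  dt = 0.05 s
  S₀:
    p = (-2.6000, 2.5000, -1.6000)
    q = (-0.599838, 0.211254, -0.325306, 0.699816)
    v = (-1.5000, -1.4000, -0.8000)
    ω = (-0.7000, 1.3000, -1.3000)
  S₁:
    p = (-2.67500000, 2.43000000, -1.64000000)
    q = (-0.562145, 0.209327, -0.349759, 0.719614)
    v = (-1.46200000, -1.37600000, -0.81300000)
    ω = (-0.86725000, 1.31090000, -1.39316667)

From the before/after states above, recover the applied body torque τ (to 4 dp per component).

τ = (-0.2000, 0.0400, -0.1300)

rate change Δω = (-0.16725000, 0.01090000, -0.09316667)
precession coupling = (0.0676, 0.0182, -0.0182)
applied torque τ = (-0.2000, 0.0400, -0.1300)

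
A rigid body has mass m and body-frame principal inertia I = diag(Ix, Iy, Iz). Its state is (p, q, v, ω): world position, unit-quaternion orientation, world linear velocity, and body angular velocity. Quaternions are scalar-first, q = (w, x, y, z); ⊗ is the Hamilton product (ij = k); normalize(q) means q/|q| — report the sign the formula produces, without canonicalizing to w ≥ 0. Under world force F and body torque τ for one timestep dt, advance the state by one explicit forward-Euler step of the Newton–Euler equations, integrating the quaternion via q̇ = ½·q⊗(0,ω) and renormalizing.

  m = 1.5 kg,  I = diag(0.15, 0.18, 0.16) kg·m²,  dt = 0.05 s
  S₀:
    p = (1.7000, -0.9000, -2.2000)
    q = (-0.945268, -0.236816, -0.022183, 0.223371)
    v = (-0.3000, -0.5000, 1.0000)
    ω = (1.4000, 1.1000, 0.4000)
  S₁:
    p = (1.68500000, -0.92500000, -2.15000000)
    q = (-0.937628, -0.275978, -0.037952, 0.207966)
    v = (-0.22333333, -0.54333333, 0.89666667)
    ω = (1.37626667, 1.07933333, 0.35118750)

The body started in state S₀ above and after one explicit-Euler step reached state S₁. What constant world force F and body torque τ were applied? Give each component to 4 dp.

velocity change Δv = (0.07666667, -0.04333333, -0.10333333)
applied force F = (2.3000, -1.3000, -3.1000)
rate change Δω = (-0.02373333, -0.02066667, -0.04881250)
ω₀×(Iω₀) = (-0.0088, -0.0056, 0.0462)
τ = I·(Δω/dt) + ω₀×(Iω₀) = (-0.0800, -0.0800, -0.1100)

F = (2.3000, -1.3000, -3.1000)
τ = (-0.0800, -0.0800, -0.1100)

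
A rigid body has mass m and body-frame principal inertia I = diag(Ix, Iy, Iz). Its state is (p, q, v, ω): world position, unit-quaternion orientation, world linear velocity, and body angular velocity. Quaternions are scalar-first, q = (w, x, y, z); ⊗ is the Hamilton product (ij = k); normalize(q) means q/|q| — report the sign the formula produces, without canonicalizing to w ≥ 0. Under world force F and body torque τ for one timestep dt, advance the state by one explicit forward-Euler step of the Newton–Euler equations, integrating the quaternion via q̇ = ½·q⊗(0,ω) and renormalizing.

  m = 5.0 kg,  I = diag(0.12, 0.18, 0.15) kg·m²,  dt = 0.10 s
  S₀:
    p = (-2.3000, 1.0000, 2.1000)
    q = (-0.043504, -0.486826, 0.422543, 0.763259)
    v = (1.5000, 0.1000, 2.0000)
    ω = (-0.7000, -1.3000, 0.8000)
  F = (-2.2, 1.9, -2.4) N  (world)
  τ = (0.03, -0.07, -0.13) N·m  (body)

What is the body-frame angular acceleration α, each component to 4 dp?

α = (-0.0100, -0.4822, -1.2307)

precession coupling ω×(Iω) = (0.0312, 0.0168, 0.0546)
angular accel α = (-0.0100, -0.4822, -1.2307)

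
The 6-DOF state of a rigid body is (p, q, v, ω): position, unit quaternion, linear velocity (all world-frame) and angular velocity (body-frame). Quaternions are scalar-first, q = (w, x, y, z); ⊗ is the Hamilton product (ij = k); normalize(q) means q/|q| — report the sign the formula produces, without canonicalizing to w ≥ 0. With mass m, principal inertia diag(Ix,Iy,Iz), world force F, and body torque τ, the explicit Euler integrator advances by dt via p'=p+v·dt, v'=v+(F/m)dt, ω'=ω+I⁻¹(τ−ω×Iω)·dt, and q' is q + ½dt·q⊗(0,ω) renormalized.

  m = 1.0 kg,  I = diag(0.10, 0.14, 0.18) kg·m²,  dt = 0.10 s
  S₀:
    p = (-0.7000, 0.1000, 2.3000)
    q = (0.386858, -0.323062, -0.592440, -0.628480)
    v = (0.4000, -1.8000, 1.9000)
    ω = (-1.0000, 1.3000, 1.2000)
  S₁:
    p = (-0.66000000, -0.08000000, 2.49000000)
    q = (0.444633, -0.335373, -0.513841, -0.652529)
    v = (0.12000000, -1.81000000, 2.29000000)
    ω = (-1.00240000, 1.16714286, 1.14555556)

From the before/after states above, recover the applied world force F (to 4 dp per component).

F = (-2.8000, -0.1000, 3.9000)

Δv = v₁−v₀ = (-0.28000000, -0.01000000, 0.39000000)
applied force F = (-2.8000, -0.1000, 3.9000)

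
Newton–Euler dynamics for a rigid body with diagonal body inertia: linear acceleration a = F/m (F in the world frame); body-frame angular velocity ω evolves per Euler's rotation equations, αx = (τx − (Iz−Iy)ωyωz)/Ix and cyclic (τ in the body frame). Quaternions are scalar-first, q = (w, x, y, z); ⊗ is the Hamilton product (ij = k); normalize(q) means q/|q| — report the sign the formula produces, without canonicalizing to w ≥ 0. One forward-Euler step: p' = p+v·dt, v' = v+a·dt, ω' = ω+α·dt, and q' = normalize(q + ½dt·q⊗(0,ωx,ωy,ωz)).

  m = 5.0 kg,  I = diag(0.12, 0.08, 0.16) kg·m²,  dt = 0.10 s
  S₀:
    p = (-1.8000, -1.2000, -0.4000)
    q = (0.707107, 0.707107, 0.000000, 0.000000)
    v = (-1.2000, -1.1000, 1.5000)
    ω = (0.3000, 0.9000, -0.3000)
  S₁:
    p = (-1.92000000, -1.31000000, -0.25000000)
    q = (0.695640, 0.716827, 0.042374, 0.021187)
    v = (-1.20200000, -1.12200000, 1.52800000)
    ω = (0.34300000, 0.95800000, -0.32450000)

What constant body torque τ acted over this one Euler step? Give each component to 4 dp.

rate change Δω = (0.04300000, 0.05800000, -0.02450000)
τ = I·(Δω/dt) + ω₀×(Iω₀) = (0.0300, 0.0500, -0.0500)

τ = (0.0300, 0.0500, -0.0500)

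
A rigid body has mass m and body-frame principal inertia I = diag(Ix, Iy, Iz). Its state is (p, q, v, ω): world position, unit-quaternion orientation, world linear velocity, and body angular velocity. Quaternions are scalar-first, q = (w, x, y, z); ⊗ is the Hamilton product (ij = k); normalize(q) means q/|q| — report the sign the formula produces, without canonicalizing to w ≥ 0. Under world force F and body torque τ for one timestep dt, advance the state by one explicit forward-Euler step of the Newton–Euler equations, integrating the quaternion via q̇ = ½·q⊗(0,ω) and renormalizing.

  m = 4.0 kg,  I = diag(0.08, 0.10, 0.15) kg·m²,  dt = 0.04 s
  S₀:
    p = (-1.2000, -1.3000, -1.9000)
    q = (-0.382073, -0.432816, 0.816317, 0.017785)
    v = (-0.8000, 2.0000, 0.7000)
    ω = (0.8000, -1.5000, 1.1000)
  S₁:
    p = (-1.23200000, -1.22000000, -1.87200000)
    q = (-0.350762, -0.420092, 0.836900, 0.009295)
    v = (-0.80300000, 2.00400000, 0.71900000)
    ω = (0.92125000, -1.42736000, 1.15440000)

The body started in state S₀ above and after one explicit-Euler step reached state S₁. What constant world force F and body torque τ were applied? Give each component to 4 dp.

rate change Δω = (0.12125000, 0.07264000, 0.05440000)
ω₀×(Iω₀) = (-0.0825, -0.0616, -0.0240)
applied torque τ = (0.1600, 0.1200, 0.1800)
Δv = v₁−v₀ = (-0.00300000, 0.00400000, 0.01900000)
F = m·Δv/dt = (-0.3000, 0.4000, 1.9000)

F = (-0.3000, 0.4000, 1.9000)
τ = (0.1600, 0.1200, 0.1800)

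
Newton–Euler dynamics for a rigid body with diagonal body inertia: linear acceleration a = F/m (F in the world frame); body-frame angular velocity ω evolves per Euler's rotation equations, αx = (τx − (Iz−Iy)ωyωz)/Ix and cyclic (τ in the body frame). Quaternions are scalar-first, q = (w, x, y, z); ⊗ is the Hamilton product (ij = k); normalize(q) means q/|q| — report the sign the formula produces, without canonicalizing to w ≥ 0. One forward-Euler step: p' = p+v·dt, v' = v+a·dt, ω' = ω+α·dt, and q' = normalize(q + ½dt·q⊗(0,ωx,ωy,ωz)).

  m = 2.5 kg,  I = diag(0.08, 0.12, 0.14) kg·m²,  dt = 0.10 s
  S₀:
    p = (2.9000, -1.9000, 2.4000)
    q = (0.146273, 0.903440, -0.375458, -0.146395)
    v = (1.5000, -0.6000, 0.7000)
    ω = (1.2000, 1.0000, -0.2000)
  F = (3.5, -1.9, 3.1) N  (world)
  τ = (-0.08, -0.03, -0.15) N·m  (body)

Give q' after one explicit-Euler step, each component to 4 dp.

q' = (0.1090, 0.9204, -0.3668, -0.0799)

q⊗(0,ω) = (-0.7379490, 0.3970142, 0.1512870, 1.3247350)
updated quaternion q' = (0.1090, 0.9204, -0.3668, -0.0799)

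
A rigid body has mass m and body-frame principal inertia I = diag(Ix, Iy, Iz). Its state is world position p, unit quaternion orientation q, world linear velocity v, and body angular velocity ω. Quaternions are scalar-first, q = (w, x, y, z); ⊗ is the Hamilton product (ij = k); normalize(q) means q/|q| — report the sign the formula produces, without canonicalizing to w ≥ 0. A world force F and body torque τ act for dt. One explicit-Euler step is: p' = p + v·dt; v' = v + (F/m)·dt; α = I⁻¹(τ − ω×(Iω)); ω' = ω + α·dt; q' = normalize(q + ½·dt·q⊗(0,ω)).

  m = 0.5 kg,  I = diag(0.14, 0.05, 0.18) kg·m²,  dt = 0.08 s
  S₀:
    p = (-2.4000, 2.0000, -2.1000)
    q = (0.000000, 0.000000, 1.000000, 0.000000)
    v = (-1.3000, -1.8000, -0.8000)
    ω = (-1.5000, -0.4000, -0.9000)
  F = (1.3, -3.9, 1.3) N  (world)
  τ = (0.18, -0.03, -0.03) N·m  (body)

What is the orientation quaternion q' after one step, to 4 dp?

q⊗(0,ω) = (0.4000000, -0.9000000, 0.0000000, 1.5000000)
q + ½dt·q⊗(0,ω), renormalized = (0.0160, -0.0359, 0.9974, 0.0598)

q' = (0.0160, -0.0359, 0.9974, 0.0598)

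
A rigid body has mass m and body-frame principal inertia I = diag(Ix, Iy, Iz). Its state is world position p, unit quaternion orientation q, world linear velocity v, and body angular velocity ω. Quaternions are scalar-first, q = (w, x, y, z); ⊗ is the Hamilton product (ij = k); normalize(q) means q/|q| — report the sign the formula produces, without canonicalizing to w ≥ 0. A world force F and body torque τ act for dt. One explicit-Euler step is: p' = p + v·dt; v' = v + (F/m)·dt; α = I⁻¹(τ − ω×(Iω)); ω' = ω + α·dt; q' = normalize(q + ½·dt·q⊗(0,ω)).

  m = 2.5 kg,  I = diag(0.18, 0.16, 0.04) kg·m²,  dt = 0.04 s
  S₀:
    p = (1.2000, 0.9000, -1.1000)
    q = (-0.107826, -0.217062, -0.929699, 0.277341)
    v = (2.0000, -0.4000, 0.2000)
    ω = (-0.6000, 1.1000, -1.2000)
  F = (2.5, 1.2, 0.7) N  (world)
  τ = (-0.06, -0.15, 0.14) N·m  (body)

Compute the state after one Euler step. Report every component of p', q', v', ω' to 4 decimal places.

p' = (1.2800, 0.8840, -1.0920)
q' = (-0.0833, -0.1994, -0.9400, 0.2638)
v' = (2.0400, -0.3808, 0.2112)
ω' = (-0.6485, 1.0373, -1.0732)

precession coupling ω×(Iω) = (0.1584, 0.1008, 0.0132)
α = I⁻¹(τ − ω×Iω) = (-1.2133, -1.5675, 3.1700)
ω + α·dt = (-0.6485, 1.0373, -1.0732)
2q̇ = q⊗(0,ω) = (1.2252409, 0.8752593, -0.5454876, -0.6671964)
q' = normalize(q + ½dt·q⊗(0,ω)) = (-0.0833, -0.1994, -0.9400, 0.2638)
linear accel F/m = (1.0000, 0.4800, 0.2800)
new position p' = (1.2800, 0.8840, -1.0920)
v + (F/m)dt = (2.0400, -0.3808, 0.2112)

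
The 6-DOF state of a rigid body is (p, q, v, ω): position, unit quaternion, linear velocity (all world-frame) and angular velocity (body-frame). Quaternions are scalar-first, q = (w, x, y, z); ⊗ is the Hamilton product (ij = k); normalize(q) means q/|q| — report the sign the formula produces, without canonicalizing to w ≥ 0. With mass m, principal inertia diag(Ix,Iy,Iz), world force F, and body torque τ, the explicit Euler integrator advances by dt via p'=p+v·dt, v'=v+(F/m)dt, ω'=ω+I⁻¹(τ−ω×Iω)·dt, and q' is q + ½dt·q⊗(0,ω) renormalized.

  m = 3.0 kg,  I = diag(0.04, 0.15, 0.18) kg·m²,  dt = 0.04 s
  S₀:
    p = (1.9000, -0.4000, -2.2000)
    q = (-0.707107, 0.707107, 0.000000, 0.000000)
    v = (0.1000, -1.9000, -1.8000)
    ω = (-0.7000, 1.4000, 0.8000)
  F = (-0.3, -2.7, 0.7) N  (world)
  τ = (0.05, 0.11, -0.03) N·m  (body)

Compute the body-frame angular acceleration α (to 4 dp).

precession coupling ω×(Iω) = (0.0336, 0.0784, -0.1078)
(τ − ω×Iω)/I = (0.4100, 0.2107, 0.4322)

α = (0.4100, 0.2107, 0.4322)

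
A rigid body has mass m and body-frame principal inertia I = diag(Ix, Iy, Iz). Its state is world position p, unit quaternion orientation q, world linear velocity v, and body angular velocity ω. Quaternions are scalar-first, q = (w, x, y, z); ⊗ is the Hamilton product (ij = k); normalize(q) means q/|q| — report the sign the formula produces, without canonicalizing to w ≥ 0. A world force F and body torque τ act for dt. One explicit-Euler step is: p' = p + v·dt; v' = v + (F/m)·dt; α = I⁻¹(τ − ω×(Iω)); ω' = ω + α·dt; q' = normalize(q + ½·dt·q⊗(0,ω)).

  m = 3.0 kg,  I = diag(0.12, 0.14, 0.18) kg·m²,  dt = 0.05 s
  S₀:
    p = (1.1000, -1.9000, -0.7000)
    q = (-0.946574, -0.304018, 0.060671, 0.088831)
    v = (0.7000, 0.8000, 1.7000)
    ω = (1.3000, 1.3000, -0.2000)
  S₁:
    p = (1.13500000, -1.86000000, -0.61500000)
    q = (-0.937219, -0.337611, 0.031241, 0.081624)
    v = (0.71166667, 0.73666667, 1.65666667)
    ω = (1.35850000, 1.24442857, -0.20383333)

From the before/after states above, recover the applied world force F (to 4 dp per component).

F = (0.7000, -3.8000, -2.6000)

velocity change Δv = (0.01166667, -0.06333333, -0.04333333)
m·(v₁−v₀)/dt = (0.7000, -3.8000, -2.6000)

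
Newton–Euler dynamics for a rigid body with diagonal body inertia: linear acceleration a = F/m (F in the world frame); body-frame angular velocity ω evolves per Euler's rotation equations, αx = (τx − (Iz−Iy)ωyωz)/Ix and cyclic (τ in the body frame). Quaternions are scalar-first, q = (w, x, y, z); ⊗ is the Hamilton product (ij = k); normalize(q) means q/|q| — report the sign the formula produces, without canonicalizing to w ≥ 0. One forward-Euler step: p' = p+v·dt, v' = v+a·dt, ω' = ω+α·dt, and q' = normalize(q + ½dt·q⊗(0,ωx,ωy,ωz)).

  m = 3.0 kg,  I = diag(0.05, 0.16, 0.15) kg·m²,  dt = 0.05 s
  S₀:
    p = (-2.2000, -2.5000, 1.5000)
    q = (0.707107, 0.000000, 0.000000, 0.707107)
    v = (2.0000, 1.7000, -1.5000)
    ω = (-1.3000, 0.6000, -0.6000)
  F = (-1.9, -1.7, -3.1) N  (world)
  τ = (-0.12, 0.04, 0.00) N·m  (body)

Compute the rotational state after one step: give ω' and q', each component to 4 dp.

precession coupling ω×(Iω) = (0.0036, -0.0780, -0.0858)
(τ − ω×Iω)/I = (-2.4720, 0.7375, 0.5720)
new body rate ω' = (-1.4236, 0.6369, -0.5714)
q⊗(0,ω) = (0.4242642, -1.3435033, -0.4949749, -0.4242642)
updated quaternion q' = (0.7172, -0.0336, -0.0124, 0.6960)

ω' = (-1.4236, 0.6369, -0.5714)
q' = (0.7172, -0.0336, -0.0124, 0.6960)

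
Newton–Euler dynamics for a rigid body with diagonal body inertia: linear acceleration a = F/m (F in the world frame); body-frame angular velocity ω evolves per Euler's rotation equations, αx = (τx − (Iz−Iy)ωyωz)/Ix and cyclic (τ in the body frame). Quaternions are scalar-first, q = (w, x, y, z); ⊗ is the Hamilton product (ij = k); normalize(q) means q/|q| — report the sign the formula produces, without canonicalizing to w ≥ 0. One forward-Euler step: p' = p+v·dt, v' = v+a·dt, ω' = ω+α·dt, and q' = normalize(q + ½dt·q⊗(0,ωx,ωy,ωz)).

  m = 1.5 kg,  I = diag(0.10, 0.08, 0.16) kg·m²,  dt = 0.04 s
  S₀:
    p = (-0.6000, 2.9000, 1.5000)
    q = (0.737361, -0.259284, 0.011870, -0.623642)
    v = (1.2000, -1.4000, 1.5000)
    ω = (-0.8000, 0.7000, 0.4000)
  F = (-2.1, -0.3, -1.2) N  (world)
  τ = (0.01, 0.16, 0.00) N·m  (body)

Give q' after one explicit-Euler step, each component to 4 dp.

q' = (0.7378, -0.2622, 0.0342, -0.6210)

q⊗(0,ω) = (0.0337206, -0.1485914, 1.1187799, 0.1229416)
q + ½dt·q⊗(0,ω), renormalized = (0.7378, -0.2622, 0.0342, -0.6210)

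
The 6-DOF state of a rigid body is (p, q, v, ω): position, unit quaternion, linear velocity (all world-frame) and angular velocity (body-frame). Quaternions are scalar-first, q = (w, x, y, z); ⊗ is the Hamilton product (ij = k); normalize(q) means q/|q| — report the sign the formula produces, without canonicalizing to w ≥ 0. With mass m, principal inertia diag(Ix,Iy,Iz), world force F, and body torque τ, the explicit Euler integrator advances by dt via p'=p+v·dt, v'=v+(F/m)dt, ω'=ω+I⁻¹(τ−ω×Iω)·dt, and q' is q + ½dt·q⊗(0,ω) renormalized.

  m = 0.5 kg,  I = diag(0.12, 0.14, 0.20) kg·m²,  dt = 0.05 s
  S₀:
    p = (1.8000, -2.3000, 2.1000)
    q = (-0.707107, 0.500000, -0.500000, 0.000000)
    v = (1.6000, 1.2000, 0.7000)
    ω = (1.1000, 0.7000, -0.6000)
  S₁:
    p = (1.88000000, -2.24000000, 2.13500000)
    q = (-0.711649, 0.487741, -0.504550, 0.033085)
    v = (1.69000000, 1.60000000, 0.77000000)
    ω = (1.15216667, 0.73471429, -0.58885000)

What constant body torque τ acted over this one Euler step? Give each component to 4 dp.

τ = (0.1000, 0.1500, 0.0600)

ω₁ − ω₀ = (0.05216667, 0.03471429, 0.01115000)
ω₀×(Iω₀) = (-0.0252, 0.0528, 0.0154)
I·α + gyro = (0.1000, 0.1500, 0.0600)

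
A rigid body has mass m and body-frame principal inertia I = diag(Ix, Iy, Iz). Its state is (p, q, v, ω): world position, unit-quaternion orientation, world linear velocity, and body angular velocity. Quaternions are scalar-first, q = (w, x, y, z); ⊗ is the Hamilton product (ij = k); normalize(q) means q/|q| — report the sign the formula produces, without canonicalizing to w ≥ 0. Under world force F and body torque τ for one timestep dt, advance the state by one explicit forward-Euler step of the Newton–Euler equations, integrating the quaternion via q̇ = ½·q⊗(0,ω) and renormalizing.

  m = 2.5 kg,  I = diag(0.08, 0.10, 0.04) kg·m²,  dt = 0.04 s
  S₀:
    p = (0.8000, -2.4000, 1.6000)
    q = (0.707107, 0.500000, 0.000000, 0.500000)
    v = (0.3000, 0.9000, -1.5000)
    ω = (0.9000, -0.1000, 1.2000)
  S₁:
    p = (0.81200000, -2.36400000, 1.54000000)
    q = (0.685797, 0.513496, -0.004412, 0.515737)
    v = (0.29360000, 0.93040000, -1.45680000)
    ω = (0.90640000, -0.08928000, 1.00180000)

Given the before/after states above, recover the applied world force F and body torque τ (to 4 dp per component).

Δv = v₁−v₀ = (-0.00640000, 0.03040000, 0.04320000)
applied force F = (-0.4000, 1.9000, 2.7000)
rate change Δω = (0.00640000, 0.01072000, -0.19820000)
τ = I·(Δω/dt) + ω₀×(Iω₀) = (0.0200, 0.0700, -0.2000)

F = (-0.4000, 1.9000, 2.7000)
τ = (0.0200, 0.0700, -0.2000)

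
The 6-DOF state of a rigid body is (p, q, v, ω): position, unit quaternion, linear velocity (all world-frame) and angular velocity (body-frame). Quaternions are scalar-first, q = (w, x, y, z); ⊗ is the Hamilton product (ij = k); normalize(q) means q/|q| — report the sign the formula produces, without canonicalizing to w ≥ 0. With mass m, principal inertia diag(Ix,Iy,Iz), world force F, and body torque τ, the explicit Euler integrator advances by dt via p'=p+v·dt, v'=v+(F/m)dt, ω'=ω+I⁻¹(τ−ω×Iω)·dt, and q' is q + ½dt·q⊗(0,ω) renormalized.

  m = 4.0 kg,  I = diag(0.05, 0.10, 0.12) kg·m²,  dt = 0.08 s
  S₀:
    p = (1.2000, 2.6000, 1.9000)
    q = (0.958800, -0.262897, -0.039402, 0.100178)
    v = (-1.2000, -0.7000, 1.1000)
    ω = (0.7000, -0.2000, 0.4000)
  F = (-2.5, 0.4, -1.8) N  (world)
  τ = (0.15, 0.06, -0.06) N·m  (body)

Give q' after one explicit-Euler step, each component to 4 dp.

q' = (0.9637, -0.2357, -0.0400, 0.1187)

2q̇ = q⊗(0,ω) = (0.1360763, 0.6754348, -0.0164766, 0.4636808)
q + ½dt·q⊗(0,ω), renormalized = (0.9637, -0.2357, -0.0400, 0.1187)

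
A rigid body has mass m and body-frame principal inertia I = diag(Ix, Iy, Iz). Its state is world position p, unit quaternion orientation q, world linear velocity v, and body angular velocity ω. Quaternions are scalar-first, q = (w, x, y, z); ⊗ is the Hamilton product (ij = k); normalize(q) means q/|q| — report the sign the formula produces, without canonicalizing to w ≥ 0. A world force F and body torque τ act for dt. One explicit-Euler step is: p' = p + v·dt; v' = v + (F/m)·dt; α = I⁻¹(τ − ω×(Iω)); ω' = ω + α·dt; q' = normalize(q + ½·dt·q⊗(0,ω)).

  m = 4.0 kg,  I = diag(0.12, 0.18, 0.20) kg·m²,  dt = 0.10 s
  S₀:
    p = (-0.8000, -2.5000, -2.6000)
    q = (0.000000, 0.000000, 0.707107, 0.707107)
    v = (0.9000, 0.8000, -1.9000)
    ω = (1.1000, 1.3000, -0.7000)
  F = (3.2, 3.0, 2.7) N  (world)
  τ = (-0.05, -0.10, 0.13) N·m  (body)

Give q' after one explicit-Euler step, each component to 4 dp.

2q̇ = q⊗(0,ω) = (-0.4242642, -1.4142140, 0.7778177, -0.7778177)
q + ½dt·q⊗(0,ω), renormalized = (-0.0211, -0.0704, 0.7429, 0.6654)

q' = (-0.0211, -0.0704, 0.7429, 0.6654)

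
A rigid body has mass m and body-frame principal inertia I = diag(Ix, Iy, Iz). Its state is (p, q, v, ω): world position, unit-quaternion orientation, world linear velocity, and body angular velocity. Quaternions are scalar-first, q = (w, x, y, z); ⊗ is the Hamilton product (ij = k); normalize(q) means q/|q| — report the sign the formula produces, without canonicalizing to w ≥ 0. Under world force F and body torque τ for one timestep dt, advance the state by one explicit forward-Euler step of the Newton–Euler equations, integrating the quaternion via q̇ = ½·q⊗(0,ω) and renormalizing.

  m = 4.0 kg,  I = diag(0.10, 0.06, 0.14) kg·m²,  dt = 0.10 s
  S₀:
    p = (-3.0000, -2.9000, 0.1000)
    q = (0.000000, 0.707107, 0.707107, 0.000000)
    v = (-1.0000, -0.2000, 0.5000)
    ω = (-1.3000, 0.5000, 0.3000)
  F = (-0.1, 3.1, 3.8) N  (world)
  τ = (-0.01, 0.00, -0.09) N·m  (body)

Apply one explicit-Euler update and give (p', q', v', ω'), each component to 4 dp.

p' = (-3.1000, -2.9200, 0.1500)
q' = (0.0282, 0.7159, 0.6947, 0.0635)
v' = (-1.0025, -0.1225, 0.5950)
ω' = (-1.3220, 0.4740, 0.2171)

ω×(Iω) gyroscopic = (0.0120, 0.0156, 0.0260)
(τ − ω×Iω)/I = (-0.2200, -0.2600, -0.8286)
new body rate ω' = (-1.3220, 0.4740, 0.2171)
Hamilton product q⊗(0,ω) = (0.5656856, 0.2121321, -0.2121321, 1.2727926)
q + ½dt·q⊗(0,ω), renormalized = (0.0282, 0.7159, 0.6947, 0.0635)
p + v·dt = (-3.1000, -2.9200, 0.1500)
v' = v + a·dt = (-1.0025, -0.1225, 0.5950)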